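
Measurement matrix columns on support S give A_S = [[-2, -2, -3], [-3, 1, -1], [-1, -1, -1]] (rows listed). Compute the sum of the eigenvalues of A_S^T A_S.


Sum of eigenvalues of A_S^T A_S = trace(A_S^T A_S) = sum of squared column norms of A_S.
A_S^T A_S diagonal: [14, 6, 11].
trace = 14 + 6 + 11 = 31.

31


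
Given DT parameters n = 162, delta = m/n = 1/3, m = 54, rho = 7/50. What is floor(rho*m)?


m = 1/3*162 = 54.
rho = 7/50.
rho*m = 7/50*54 = 7.56.
k = floor(7.56) = 7.

7


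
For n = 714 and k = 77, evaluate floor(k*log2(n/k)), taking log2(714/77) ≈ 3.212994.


log2(n/k) = log2(714/77) ≈ 3.212994.
k*log2(n/k) ≈ 77*3.212994 = 247.400538.
floor(247.400538) = 247.

247


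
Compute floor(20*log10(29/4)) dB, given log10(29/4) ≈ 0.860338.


||x||/||e|| = 29/4.
log10(29/4) ≈ 0.860338.
20*log10(||x||/||e||) ≈ 20*0.860338 = 17.20676.
floor(17.20676) = 17.

17


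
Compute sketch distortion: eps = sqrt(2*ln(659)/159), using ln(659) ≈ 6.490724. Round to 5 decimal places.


ln(659) ≈ 6.490724.
2*ln(N)/m ≈ 2*6.490724/159 ≈ 0.08164433.
eps = sqrt(0.08164433) ≈ 0.2857347 ≈ 0.28573.

0.28573


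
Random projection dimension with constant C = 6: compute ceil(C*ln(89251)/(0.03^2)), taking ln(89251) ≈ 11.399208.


ln(89251) ≈ 11.399208.
eps^2 = 0.03^2 = 0.0009.
C*ln(N)/eps^2 ≈ 6*11.399208/0.0009 ≈ 75994.72.
m = ceil(75994.72) = 75995.

75995


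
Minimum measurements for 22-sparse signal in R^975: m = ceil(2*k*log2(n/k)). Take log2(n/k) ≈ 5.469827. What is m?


log2(n/k) = log2(975/22) ≈ 5.469827.
2*k*log2(n/k) ≈ 2*22*5.469827 = 240.672388.
m = ceil(240.672388) = 241.

241


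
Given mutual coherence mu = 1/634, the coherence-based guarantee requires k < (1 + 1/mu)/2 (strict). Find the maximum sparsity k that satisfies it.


1/mu = 634.
1 + 1/mu = 635.
(1 + 1/mu)/2 = 317.5 is not an integer, so k_max = floor(317.5) = 317.

317


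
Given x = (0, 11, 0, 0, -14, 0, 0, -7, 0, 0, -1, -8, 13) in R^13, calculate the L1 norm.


Non-zero entries: [(1, 11), (4, -14), (7, -7), (10, -1), (11, -8), (12, 13)]
Absolute values: [11, 14, 7, 1, 8, 13]
||x||_1 = sum = 54.

54


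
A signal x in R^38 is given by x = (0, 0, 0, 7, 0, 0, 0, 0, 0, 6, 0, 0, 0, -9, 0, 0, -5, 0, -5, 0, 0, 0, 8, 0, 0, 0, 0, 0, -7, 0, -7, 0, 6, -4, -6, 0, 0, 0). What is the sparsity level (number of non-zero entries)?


Non-zero positions: [3, 9, 13, 16, 18, 22, 28, 30, 32, 33, 34].
Sparsity = 11.

11


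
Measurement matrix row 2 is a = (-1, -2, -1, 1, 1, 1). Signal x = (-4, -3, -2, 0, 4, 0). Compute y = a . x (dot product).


Non-zero terms: ['-1*-4', '-2*-3', '-1*-2', '1*4']
Products: [4, 6, 2, 4]
y = sum = 16.

16


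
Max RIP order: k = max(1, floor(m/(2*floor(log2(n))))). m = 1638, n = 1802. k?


floor(log2(1802)) = 10.
2*10 = 20.
m/(2*floor(log2(n))) = 1638/20 ≈ 81.9.
floor = 81.
k = max(1, 81) = 81.

81


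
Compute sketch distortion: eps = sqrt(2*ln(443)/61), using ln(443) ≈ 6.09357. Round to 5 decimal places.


ln(443) ≈ 6.09357.
2*ln(N)/m ≈ 2*6.09357/61 ≈ 0.19978918.
eps = sqrt(0.19978918) ≈ 0.4469778 ≈ 0.44698.

0.44698


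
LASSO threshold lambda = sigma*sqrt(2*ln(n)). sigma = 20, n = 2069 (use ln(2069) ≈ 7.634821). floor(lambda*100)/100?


ln(2069) ≈ 7.634821.
2*ln(n) ≈ 15.269642.
sqrt(2*ln(n)) ≈ sqrt(15.269642) ≈ 3.907639.
lambda ≈ 20*3.907639 = 78.15278.
floor(lambda*100)/100 = 78.15.

78.15


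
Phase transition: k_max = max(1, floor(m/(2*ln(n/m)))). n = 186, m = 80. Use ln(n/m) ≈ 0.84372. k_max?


n/m = 186/80 = 93/40.
ln(n/m) ≈ 0.84372.
2*ln(n/m) ≈ 1.68744.
m/(2*ln(n/m)) ≈ 80/1.68744 ≈ 47.4091.
floor = 47.
k_max = max(1, 47) = 47.

47


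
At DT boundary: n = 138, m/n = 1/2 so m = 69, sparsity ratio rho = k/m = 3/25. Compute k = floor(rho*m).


m = 1/2*138 = 69.
rho = 3/25.
rho*m = 3/25*69 = 8.28.
k = floor(8.28) = 8.

8


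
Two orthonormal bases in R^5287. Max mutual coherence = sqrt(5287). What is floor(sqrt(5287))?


72^2 = 5184 <= 5287 < 5329 = 73^2, so 72 <= sqrt(5287) < 73.
floor(sqrt(5287)) = 72.

72


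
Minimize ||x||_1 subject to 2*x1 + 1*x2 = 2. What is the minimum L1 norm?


Axis intercepts:
  x1 = 1, x2 = 0: L1 = 1
  x1 = 0, x2 = 2: L1 = 2
x* = (1, 0)
||x*||_1 = 1.

1


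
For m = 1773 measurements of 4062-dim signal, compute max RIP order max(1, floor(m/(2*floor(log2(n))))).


floor(log2(4062)) = 11.
2*11 = 22.
m/(2*floor(log2(n))) = 1773/22 ≈ 80.5909.
floor = 80.
k = max(1, 80) = 80.

80


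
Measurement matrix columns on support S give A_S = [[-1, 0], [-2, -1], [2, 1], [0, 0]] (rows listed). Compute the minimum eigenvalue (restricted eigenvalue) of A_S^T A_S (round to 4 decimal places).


A_S^T A_S = [[9, 4], [4, 2]].
trace = 11.
det = 2.
disc = trace^2 - 4*det = 121 - 4*2 = 113.
sqrt(113) ≈ 10.630146.
lam_min = (11 - sqrt(113))/2 ≈ (11 - 10.630146)/2 = 0.184927 ≈ 0.1849.

0.1849


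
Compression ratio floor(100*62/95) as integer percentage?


100*m/n = 100*62/95 ≈ 65.2632.
floor = 65.

65


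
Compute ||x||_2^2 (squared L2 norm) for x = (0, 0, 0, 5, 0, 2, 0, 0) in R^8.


Non-zero entries: [(3, 5), (5, 2)]
Squares: [25, 4]
||x||_2^2 = sum = 29.

29


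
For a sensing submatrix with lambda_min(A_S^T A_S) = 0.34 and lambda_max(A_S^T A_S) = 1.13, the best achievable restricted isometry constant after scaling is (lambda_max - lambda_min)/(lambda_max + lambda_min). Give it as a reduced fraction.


lambda_max - lambda_min = 1.13 - 0.34 = 0.79.
lambda_max + lambda_min = 1.13 + 0.34 = 1.47.
delta = 0.79/1.47 = 79/147.

79/147


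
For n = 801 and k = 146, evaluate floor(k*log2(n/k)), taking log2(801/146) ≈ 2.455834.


log2(n/k) = log2(801/146) ≈ 2.455834.
k*log2(n/k) ≈ 146*2.455834 = 358.551764.
floor(358.551764) = 358.

358


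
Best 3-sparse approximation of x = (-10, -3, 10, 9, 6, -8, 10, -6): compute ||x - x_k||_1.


Sorted |x_i| descending: [10, 10, 10, 9, 8, 6, 6, 3]
Keep top 3: [10, 10, 10]
Tail entries: [9, 8, 6, 6, 3]
L1 error = sum of tail = 32.

32


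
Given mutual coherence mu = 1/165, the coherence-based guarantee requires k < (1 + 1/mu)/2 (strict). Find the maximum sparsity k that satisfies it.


1/mu = 165.
1 + 1/mu = 166.
(1 + 1/mu)/2 = 83 is an integer and the inequality is strict, so k_max = 83 - 1 = 82.

82


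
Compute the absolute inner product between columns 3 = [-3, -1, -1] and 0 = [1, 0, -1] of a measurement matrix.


Inner product: -3*1 + -1*0 + -1*-1
Products: [-3, 0, 1]
Sum = -2.
|dot| = 2.

2


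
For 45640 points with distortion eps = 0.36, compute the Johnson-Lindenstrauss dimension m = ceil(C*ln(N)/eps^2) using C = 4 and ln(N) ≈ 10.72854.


ln(45640) ≈ 10.72854.
eps^2 = 0.36^2 = 0.1296.
C*ln(N)/eps^2 ≈ 4*10.72854/0.1296 ≈ 331.1278.
m = ceil(331.1278) = 332.

332


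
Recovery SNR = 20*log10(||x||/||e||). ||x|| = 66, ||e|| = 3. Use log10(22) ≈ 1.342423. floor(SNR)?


||x||/||e|| = 66/3 = 22.
log10(22) ≈ 1.342423.
20*log10(||x||/||e||) ≈ 20*1.342423 = 26.84846.
floor(26.84846) = 26.

26


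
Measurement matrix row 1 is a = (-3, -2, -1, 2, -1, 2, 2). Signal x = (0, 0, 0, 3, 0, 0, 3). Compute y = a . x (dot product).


Non-zero terms: ['2*3', '2*3']
Products: [6, 6]
y = sum = 12.

12


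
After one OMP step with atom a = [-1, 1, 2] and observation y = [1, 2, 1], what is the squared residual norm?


a^T a = 6.
a^T y = 3.
coeff = 3/6 = 1/2.
||r||^2 = 9/2.

9/2


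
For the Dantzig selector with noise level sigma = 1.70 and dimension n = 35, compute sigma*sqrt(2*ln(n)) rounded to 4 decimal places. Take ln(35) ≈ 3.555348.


ln(35) ≈ 3.555348.
2*ln(n) ≈ 7.110696.
sqrt(2*ln(n)) ≈ sqrt(7.110696) ≈ 2.666589.
threshold ≈ 1.70*2.666589 = 4.5332013 ≈ 4.5332.

4.5332


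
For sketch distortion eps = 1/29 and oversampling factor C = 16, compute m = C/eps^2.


1/eps = 29.
(1/eps)^2 = 841.
m = 16*841 = 13456.

13456


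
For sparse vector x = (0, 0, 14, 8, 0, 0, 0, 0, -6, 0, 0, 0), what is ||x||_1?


Non-zero entries: [(2, 14), (3, 8), (8, -6)]
Absolute values: [14, 8, 6]
||x||_1 = sum = 28.

28


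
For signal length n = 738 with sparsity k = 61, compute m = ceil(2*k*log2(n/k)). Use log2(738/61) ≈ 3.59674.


log2(n/k) = log2(738/61) ≈ 3.59674.
2*k*log2(n/k) ≈ 2*61*3.59674 = 438.80228.
m = ceil(438.80228) = 439.

439


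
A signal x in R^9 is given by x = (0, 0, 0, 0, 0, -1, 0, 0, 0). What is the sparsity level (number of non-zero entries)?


Non-zero positions: [5].
Sparsity = 1.

1


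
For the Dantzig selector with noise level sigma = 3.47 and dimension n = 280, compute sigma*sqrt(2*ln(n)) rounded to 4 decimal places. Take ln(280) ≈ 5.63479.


ln(280) ≈ 5.63479.
2*ln(n) ≈ 11.26958.
sqrt(2*ln(n)) ≈ sqrt(11.26958) ≈ 3.35702.
threshold ≈ 3.47*3.35702 = 11.6488594 ≈ 11.6489.

11.6489


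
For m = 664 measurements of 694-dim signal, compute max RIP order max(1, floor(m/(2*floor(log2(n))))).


floor(log2(694)) = 9.
2*9 = 18.
m/(2*floor(log2(n))) = 664/18 ≈ 36.8889.
floor = 36.
k = max(1, 36) = 36.

36


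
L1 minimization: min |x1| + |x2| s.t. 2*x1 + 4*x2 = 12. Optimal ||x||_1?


Axis intercepts:
  x1 = 6, x2 = 0: L1 = 6
  x1 = 0, x2 = 3: L1 = 3
x* = (0, 3)
||x*||_1 = 3.

3


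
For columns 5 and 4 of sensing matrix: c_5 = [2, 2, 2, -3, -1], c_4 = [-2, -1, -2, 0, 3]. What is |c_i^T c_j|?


Inner product: 2*-2 + 2*-1 + 2*-2 + -3*0 + -1*3
Products: [-4, -2, -4, 0, -3]
Sum = -13.
|dot| = 13.

13


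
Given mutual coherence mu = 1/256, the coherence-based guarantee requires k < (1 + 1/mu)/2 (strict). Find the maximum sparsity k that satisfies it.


1/mu = 256.
1 + 1/mu = 257.
(1 + 1/mu)/2 = 128.5 is not an integer, so k_max = floor(128.5) = 128.

128


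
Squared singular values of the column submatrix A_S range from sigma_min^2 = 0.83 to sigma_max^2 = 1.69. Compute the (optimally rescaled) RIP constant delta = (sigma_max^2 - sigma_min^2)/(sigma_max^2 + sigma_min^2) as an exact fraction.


lambda_max - lambda_min = 1.69 - 0.83 = 0.86.
lambda_max + lambda_min = 1.69 + 0.83 = 2.52.
delta = 0.86/2.52 = 86/252 = 43/126.

43/126


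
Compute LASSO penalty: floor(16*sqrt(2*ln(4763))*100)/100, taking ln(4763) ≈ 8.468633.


ln(4763) ≈ 8.468633.
2*ln(n) ≈ 16.937266.
sqrt(2*ln(n)) ≈ sqrt(16.937266) ≈ 4.115491.
lambda ≈ 16*4.115491 = 65.847856.
floor(lambda*100)/100 = 65.84.

65.84


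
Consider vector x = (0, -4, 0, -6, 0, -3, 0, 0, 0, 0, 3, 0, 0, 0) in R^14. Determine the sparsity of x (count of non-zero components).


Non-zero positions: [1, 3, 5, 10].
Sparsity = 4.

4


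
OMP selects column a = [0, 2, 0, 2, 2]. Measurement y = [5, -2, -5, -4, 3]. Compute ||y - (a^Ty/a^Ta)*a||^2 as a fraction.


a^T a = 12.
a^T y = -6.
coeff = -6/12 = -1/2.
||r||^2 = 76.

76


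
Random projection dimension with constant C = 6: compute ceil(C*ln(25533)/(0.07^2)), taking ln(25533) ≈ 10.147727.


ln(25533) ≈ 10.147727.
eps^2 = 0.07^2 = 0.0049.
C*ln(N)/eps^2 ≈ 6*10.147727/0.0049 ≈ 12425.7882.
m = ceil(12425.7882) = 12426.

12426


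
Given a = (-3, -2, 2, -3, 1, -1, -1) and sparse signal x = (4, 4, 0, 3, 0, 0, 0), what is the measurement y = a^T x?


Non-zero terms: ['-3*4', '-2*4', '-3*3']
Products: [-12, -8, -9]
y = sum = -29.

-29


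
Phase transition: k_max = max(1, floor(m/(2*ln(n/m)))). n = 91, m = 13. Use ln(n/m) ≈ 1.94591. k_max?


n/m = 91/13 = 7.
ln(n/m) ≈ 1.94591.
2*ln(n/m) ≈ 3.89182.
m/(2*ln(n/m)) ≈ 13/3.89182 ≈ 3.3403.
floor = 3.
k_max = max(1, 3) = 3.

3


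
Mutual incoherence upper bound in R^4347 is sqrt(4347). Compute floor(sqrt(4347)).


65^2 = 4225 <= 4347 < 4356 = 66^2, so 65 <= sqrt(4347) < 66.
floor(sqrt(4347)) = 65.

65


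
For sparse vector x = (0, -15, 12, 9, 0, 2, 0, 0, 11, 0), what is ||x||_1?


Non-zero entries: [(1, -15), (2, 12), (3, 9), (5, 2), (8, 11)]
Absolute values: [15, 12, 9, 2, 11]
||x||_1 = sum = 49.

49


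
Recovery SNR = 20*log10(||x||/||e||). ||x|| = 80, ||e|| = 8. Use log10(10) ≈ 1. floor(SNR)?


||x||/||e|| = 80/8 = 10.
log10(10) ≈ 1.
20*log10(||x||/||e||) ≈ 20*1 = 20.
floor(20) = 20.

20


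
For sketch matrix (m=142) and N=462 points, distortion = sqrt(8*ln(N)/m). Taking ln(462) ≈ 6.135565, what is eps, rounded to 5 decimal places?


ln(462) ≈ 6.135565.
8*ln(N)/m ≈ 8*6.135565/142 ≈ 0.34566563.
eps = sqrt(0.34566563) ≈ 0.5879334 ≈ 0.58793.

0.58793


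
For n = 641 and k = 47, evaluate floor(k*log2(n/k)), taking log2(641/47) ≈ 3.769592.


log2(n/k) = log2(641/47) ≈ 3.769592.
k*log2(n/k) ≈ 47*3.769592 = 177.170824.
floor(177.170824) = 177.

177


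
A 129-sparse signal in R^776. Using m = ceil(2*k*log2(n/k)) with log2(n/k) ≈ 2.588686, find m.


log2(n/k) = log2(776/129) ≈ 2.588686.
2*k*log2(n/k) ≈ 2*129*2.588686 = 667.880988.
m = ceil(667.880988) = 668.

668


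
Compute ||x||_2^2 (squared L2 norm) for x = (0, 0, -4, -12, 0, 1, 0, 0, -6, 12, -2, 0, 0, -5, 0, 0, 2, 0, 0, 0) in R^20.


Non-zero entries: [(2, -4), (3, -12), (5, 1), (8, -6), (9, 12), (10, -2), (13, -5), (16, 2)]
Squares: [16, 144, 1, 36, 144, 4, 25, 4]
||x||_2^2 = sum = 374.

374


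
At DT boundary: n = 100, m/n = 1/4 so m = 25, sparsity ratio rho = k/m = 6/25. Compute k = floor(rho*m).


m = 1/4*100 = 25.
rho = 6/25.
rho*m = 6/25*25 = 6.
k = floor(6) = 6.

6


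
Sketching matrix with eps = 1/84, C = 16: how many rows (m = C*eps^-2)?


1/eps = 84.
(1/eps)^2 = 7056.
m = 16*7056 = 112896.

112896


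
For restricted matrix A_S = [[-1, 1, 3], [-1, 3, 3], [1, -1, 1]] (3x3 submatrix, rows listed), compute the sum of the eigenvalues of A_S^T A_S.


Sum of eigenvalues of A_S^T A_S = trace(A_S^T A_S) = sum of squared column norms of A_S.
A_S^T A_S diagonal: [3, 11, 19].
trace = 3 + 11 + 19 = 33.

33


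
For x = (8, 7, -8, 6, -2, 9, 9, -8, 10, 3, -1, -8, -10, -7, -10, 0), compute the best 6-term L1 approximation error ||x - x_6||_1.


Sorted |x_i| descending: [10, 10, 10, 9, 9, 8, 8, 8, 8, 7, 7, 6, 3, 2, 1, 0]
Keep top 6: [10, 10, 10, 9, 9, 8]
Tail entries: [8, 8, 8, 7, 7, 6, 3, 2, 1, 0]
L1 error = sum of tail = 50.

50


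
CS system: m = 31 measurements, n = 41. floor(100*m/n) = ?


100*m/n = 100*31/41 ≈ 75.6098.
floor = 75.

75


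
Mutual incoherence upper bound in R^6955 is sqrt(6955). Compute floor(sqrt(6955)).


83^2 = 6889 <= 6955 < 7056 = 84^2, so 83 <= sqrt(6955) < 84.
floor(sqrt(6955)) = 83.

83


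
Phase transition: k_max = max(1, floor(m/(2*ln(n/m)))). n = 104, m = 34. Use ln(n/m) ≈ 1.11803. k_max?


n/m = 104/34 = 52/17.
ln(n/m) ≈ 1.11803.
2*ln(n/m) ≈ 2.23606.
m/(2*ln(n/m)) ≈ 34/2.23606 ≈ 15.2053.
floor = 15.
k_max = max(1, 15) = 15.

15


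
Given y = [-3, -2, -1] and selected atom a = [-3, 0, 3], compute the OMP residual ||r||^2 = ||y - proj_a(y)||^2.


a^T a = 18.
a^T y = 6.
coeff = 6/18 = 1/3.
||r||^2 = 12.

12


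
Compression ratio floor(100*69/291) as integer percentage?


100*m/n = 100*69/291 ≈ 23.7113.
floor = 23.

23


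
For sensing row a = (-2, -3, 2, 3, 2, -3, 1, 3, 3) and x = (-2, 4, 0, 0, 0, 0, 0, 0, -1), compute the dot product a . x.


Non-zero terms: ['-2*-2', '-3*4', '3*-1']
Products: [4, -12, -3]
y = sum = -11.

-11


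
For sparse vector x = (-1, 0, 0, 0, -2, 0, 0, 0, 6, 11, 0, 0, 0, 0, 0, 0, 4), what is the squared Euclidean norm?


Non-zero entries: [(0, -1), (4, -2), (8, 6), (9, 11), (16, 4)]
Squares: [1, 4, 36, 121, 16]
||x||_2^2 = sum = 178.

178


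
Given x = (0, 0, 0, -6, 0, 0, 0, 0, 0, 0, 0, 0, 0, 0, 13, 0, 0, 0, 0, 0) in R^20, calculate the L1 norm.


Non-zero entries: [(3, -6), (14, 13)]
Absolute values: [6, 13]
||x||_1 = sum = 19.

19


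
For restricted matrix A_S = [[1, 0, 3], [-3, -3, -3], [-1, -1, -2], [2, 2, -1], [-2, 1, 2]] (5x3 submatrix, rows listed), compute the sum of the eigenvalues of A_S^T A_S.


Sum of eigenvalues of A_S^T A_S = trace(A_S^T A_S) = sum of squared column norms of A_S.
A_S^T A_S diagonal: [19, 15, 27].
trace = 19 + 15 + 27 = 61.

61


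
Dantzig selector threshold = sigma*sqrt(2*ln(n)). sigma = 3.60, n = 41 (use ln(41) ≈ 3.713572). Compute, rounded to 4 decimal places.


ln(41) ≈ 3.713572.
2*ln(n) ≈ 7.427144.
sqrt(2*ln(n)) ≈ sqrt(7.427144) ≈ 2.725279.
threshold ≈ 3.60*2.725279 = 9.8110044 ≈ 9.8110.

9.8110


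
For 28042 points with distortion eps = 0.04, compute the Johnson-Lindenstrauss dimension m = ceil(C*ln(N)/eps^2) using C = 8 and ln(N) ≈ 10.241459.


ln(28042) ≈ 10.241459.
eps^2 = 0.04^2 = 0.0016.
C*ln(N)/eps^2 ≈ 8*10.241459/0.0016 ≈ 51207.295.
m = ceil(51207.295) = 51208.

51208


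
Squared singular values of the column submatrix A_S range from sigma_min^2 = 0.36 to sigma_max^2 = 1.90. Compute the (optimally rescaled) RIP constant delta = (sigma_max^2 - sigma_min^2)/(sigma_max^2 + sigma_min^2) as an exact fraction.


lambda_max - lambda_min = 1.90 - 0.36 = 1.54.
lambda_max + lambda_min = 1.90 + 0.36 = 2.26.
delta = 1.54/2.26 = 154/226 = 77/113.

77/113


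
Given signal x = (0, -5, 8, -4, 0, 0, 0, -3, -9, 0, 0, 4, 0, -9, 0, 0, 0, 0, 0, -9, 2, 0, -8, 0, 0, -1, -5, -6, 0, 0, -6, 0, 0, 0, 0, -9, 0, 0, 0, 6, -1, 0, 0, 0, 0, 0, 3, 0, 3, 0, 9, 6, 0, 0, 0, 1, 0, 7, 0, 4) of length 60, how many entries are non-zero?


Non-zero positions: [1, 2, 3, 7, 8, 11, 13, 19, 20, 22, 25, 26, 27, 30, 35, 39, 40, 46, 48, 50, 51, 55, 57, 59].
Sparsity = 24.

24


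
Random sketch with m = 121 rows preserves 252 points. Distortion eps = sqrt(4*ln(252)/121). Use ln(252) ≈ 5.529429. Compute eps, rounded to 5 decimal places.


ln(252) ≈ 5.529429.
4*ln(N)/m ≈ 4*5.529429/121 ≈ 0.18279104.
eps = sqrt(0.18279104) ≈ 0.4275407 ≈ 0.42754.

0.42754


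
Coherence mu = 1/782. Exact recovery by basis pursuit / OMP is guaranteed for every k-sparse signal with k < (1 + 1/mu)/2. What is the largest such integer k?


1/mu = 782.
1 + 1/mu = 783.
(1 + 1/mu)/2 = 391.5 is not an integer, so k_max = floor(391.5) = 391.

391


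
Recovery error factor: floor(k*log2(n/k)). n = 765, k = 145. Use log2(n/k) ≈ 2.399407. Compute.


log2(n/k) = log2(765/145) ≈ 2.399407.
k*log2(n/k) ≈ 145*2.399407 = 347.914015.
floor(347.914015) = 347.

347


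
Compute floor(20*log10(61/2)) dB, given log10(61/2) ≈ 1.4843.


||x||/||e|| = 61/2.
log10(61/2) ≈ 1.4843.
20*log10(||x||/||e||) ≈ 20*1.4843 = 29.686.
floor(29.686) = 29.

29


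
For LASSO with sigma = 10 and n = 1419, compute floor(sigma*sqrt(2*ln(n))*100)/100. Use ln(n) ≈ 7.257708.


ln(1419) ≈ 7.257708.
2*ln(n) ≈ 14.515416.
sqrt(2*ln(n)) ≈ sqrt(14.515416) ≈ 3.80991.
lambda ≈ 10*3.80991 = 38.0991.
floor(lambda*100)/100 = 38.09.

38.09


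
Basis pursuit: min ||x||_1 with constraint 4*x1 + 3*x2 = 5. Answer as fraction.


Axis intercepts:
  x1 = 5/4, x2 = 0: L1 = 5/4
  x1 = 0, x2 = 5/3: L1 = 5/3
x* = (5/4, 0)
||x*||_1 = 5/4.

5/4


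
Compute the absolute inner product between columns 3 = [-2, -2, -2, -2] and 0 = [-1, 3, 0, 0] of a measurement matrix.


Inner product: -2*-1 + -2*3 + -2*0 + -2*0
Products: [2, -6, 0, 0]
Sum = -4.
|dot| = 4.

4


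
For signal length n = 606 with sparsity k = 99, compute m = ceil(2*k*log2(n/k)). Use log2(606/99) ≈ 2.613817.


log2(n/k) = log2(606/99) ≈ 2.613817.
2*k*log2(n/k) ≈ 2*99*2.613817 = 517.535766.
m = ceil(517.535766) = 518.

518


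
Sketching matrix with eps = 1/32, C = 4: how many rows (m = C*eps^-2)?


1/eps = 32.
(1/eps)^2 = 1024.
m = 4*1024 = 4096.

4096


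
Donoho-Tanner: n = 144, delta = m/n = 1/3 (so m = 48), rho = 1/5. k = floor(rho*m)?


m = 1/3*144 = 48.
rho = 1/5.
rho*m = 1/5*48 = 9.6.
k = floor(9.6) = 9.

9


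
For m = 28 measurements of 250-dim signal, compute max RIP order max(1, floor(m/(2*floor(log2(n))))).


floor(log2(250)) = 7.
2*7 = 14.
m/(2*floor(log2(n))) = 28/14 ≈ 2.0.
floor = 2.
k = max(1, 2) = 2.

2


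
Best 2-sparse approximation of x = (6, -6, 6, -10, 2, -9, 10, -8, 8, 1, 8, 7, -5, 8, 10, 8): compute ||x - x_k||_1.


Sorted |x_i| descending: [10, 10, 10, 9, 8, 8, 8, 8, 8, 7, 6, 6, 6, 5, 2, 1]
Keep top 2: [10, 10]
Tail entries: [10, 9, 8, 8, 8, 8, 8, 7, 6, 6, 6, 5, 2, 1]
L1 error = sum of tail = 92.

92


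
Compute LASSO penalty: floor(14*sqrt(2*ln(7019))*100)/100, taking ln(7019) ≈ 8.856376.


ln(7019) ≈ 8.856376.
2*ln(n) ≈ 17.712752.
sqrt(2*ln(n)) ≈ sqrt(17.712752) ≈ 4.208652.
lambda ≈ 14*4.208652 = 58.921128.
floor(lambda*100)/100 = 58.92.

58.92


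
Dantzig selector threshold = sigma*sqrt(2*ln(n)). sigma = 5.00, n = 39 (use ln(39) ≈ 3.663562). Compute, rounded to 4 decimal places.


ln(39) ≈ 3.663562.
2*ln(n) ≈ 7.327124.
sqrt(2*ln(n)) ≈ sqrt(7.327124) ≈ 2.706866.
threshold ≈ 5.00*2.706866 = 13.53433 ≈ 13.5343.

13.5343


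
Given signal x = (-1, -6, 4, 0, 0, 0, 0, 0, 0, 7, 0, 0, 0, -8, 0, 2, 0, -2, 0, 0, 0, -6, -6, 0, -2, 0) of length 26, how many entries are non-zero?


Non-zero positions: [0, 1, 2, 9, 13, 15, 17, 21, 22, 24].
Sparsity = 10.

10


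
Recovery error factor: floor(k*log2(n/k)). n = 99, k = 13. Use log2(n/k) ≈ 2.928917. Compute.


log2(n/k) = log2(99/13) ≈ 2.928917.
k*log2(n/k) ≈ 13*2.928917 = 38.075921.
floor(38.075921) = 38.

38


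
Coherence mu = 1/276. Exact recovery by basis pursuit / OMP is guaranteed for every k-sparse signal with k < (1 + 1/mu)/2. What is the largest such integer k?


1/mu = 276.
1 + 1/mu = 277.
(1 + 1/mu)/2 = 138.5 is not an integer, so k_max = floor(138.5) = 138.

138


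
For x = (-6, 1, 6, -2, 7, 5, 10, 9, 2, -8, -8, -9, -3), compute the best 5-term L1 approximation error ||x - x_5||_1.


Sorted |x_i| descending: [10, 9, 9, 8, 8, 7, 6, 6, 5, 3, 2, 2, 1]
Keep top 5: [10, 9, 9, 8, 8]
Tail entries: [7, 6, 6, 5, 3, 2, 2, 1]
L1 error = sum of tail = 32.

32


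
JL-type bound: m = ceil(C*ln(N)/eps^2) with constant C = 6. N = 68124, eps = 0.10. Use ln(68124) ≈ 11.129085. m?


ln(68124) ≈ 11.129085.
eps^2 = 0.10^2 = 0.01.
C*ln(N)/eps^2 ≈ 6*11.129085/0.01 ≈ 6677.451.
m = ceil(6677.451) = 6678.

6678


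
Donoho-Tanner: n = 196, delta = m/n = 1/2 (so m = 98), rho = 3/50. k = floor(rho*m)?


m = 1/2*196 = 98.
rho = 3/50.
rho*m = 3/50*98 = 5.88.
k = floor(5.88) = 5.

5


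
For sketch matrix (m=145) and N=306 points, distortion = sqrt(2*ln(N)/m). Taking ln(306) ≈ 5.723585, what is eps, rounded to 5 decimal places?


ln(306) ≈ 5.723585.
2*ln(N)/m ≈ 2*5.723585/145 ≈ 0.078946.
eps = sqrt(0.078946) ≈ 0.2809733 ≈ 0.28097.

0.28097


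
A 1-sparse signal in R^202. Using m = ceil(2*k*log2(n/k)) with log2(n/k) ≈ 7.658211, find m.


log2(n/k) = log2(202/1) ≈ 7.658211.
2*k*log2(n/k) ≈ 2*1*7.658211 = 15.316422.
m = ceil(15.316422) = 16.

16


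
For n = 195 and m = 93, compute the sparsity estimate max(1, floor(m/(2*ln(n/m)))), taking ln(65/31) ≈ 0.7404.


n/m = 195/93 = 65/31.
ln(n/m) ≈ 0.7404.
2*ln(n/m) ≈ 1.4808.
m/(2*ln(n/m)) ≈ 93/1.4808 ≈ 62.8039.
floor = 62.
k_max = max(1, 62) = 62.

62


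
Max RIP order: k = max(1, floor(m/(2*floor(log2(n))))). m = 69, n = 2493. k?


floor(log2(2493)) = 11.
2*11 = 22.
m/(2*floor(log2(n))) = 69/22 ≈ 3.1364.
floor = 3.
k = max(1, 3) = 3.

3


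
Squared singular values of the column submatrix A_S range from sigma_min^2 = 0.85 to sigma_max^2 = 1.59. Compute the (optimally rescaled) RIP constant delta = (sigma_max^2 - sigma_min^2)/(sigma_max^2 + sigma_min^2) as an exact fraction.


lambda_max - lambda_min = 1.59 - 0.85 = 0.74.
lambda_max + lambda_min = 1.59 + 0.85 = 2.44.
delta = 0.74/2.44 = 74/244 = 37/122.

37/122


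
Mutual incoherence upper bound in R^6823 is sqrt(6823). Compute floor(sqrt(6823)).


82^2 = 6724 <= 6823 < 6889 = 83^2, so 82 <= sqrt(6823) < 83.
floor(sqrt(6823)) = 82.

82


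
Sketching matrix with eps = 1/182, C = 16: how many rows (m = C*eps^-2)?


1/eps = 182.
(1/eps)^2 = 33124.
m = 16*33124 = 529984.

529984


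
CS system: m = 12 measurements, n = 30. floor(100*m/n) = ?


100*m/n = 100*12/30 ≈ 40.0.
floor = 40.

40


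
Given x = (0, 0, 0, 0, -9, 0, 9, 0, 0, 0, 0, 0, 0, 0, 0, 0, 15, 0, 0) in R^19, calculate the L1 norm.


Non-zero entries: [(4, -9), (6, 9), (16, 15)]
Absolute values: [9, 9, 15]
||x||_1 = sum = 33.

33


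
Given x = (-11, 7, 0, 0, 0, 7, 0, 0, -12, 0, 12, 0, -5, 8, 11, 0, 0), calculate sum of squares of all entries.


Non-zero entries: [(0, -11), (1, 7), (5, 7), (8, -12), (10, 12), (12, -5), (13, 8), (14, 11)]
Squares: [121, 49, 49, 144, 144, 25, 64, 121]
||x||_2^2 = sum = 717.

717


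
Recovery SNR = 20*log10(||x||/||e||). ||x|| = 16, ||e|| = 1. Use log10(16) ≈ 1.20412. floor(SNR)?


||x||/||e|| = 16/1 = 16.
log10(16) ≈ 1.20412.
20*log10(||x||/||e||) ≈ 20*1.20412 = 24.0824.
floor(24.0824) = 24.

24


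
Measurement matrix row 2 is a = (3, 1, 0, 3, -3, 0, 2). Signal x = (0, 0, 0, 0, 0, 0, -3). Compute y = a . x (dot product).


Non-zero terms: ['2*-3']
Products: [-6]
y = sum = -6.

-6


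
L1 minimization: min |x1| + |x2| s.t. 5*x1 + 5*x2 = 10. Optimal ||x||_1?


Axis intercepts:
  x1 = 2, x2 = 0: L1 = 2
  x1 = 0, x2 = 2: L1 = 2
x* = (2, 0)
||x*||_1 = 2.

2


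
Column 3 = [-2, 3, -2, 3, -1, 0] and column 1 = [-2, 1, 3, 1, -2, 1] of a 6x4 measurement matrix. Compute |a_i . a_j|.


Inner product: -2*-2 + 3*1 + -2*3 + 3*1 + -1*-2 + 0*1
Products: [4, 3, -6, 3, 2, 0]
Sum = 6.
|dot| = 6.

6


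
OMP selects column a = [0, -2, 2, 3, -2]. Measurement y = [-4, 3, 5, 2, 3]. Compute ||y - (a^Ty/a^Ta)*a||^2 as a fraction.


a^T a = 21.
a^T y = 4.
coeff = 4/21 = 4/21.
||r||^2 = 1307/21.

1307/21


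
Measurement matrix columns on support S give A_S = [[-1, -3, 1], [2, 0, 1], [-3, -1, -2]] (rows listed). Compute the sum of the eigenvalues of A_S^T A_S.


Sum of eigenvalues of A_S^T A_S = trace(A_S^T A_S) = sum of squared column norms of A_S.
A_S^T A_S diagonal: [14, 10, 6].
trace = 14 + 10 + 6 = 30.

30


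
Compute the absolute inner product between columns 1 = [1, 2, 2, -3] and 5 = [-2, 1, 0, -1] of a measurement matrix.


Inner product: 1*-2 + 2*1 + 2*0 + -3*-1
Products: [-2, 2, 0, 3]
Sum = 3.
|dot| = 3.

3


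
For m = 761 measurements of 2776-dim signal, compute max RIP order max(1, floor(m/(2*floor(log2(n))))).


floor(log2(2776)) = 11.
2*11 = 22.
m/(2*floor(log2(n))) = 761/22 ≈ 34.5909.
floor = 34.
k = max(1, 34) = 34.

34


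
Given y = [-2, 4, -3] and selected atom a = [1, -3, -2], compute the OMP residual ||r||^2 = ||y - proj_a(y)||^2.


a^T a = 14.
a^T y = -8.
coeff = -8/14 = -4/7.
||r||^2 = 171/7.

171/7


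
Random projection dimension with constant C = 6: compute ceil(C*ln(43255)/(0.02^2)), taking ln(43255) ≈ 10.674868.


ln(43255) ≈ 10.674868.
eps^2 = 0.02^2 = 0.0004.
C*ln(N)/eps^2 ≈ 6*10.674868/0.0004 ≈ 160123.02.
m = ceil(160123.02) = 160124.

160124


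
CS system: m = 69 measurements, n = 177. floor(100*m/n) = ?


100*m/n = 100*69/177 ≈ 38.9831.
floor = 38.

38


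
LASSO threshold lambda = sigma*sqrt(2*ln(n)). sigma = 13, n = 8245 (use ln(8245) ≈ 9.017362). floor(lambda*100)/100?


ln(8245) ≈ 9.017362.
2*ln(n) ≈ 18.034724.
sqrt(2*ln(n)) ≈ sqrt(18.034724) ≈ 4.246731.
lambda ≈ 13*4.246731 = 55.207503.
floor(lambda*100)/100 = 55.20.

55.20


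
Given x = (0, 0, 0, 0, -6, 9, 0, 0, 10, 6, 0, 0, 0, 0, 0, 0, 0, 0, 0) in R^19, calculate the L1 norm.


Non-zero entries: [(4, -6), (5, 9), (8, 10), (9, 6)]
Absolute values: [6, 9, 10, 6]
||x||_1 = sum = 31.

31


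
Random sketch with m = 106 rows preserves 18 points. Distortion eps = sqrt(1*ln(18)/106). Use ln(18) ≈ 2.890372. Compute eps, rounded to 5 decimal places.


ln(18) ≈ 2.890372.
1*ln(N)/m ≈ 1*2.890372/106 ≈ 0.02726766.
eps = sqrt(0.02726766) ≈ 0.1651292 ≈ 0.16513.

0.16513


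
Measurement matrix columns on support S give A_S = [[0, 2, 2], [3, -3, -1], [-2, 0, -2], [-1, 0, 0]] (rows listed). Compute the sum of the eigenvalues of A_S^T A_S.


Sum of eigenvalues of A_S^T A_S = trace(A_S^T A_S) = sum of squared column norms of A_S.
A_S^T A_S diagonal: [14, 13, 9].
trace = 14 + 13 + 9 = 36.

36


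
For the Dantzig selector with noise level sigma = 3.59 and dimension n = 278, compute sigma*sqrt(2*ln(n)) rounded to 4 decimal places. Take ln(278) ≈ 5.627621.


ln(278) ≈ 5.627621.
2*ln(n) ≈ 11.255242.
sqrt(2*ln(n)) ≈ sqrt(11.255242) ≈ 3.354883.
threshold ≈ 3.59*3.354883 = 12.04402997 ≈ 12.0440.

12.0440


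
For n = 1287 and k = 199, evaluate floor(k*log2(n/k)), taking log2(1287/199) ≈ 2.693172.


log2(n/k) = log2(1287/199) ≈ 2.693172.
k*log2(n/k) ≈ 199*2.693172 = 535.941228.
floor(535.941228) = 535.

535


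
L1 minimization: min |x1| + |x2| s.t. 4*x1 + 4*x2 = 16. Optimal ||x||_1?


Axis intercepts:
  x1 = 4, x2 = 0: L1 = 4
  x1 = 0, x2 = 4: L1 = 4
x* = (4, 0)
||x*||_1 = 4.

4


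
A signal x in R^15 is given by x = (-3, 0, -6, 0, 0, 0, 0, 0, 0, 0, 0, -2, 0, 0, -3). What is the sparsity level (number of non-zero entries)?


Non-zero positions: [0, 2, 11, 14].
Sparsity = 4.

4


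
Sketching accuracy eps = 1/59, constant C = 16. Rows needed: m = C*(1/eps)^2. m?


1/eps = 59.
(1/eps)^2 = 3481.
m = 16*3481 = 55696.

55696


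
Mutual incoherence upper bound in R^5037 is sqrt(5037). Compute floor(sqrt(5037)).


70^2 = 4900 <= 5037 < 5041 = 71^2, so 70 <= sqrt(5037) < 71.
floor(sqrt(5037)) = 70.

70


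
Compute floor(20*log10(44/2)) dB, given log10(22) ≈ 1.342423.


||x||/||e|| = 44/2 = 22.
log10(22) ≈ 1.342423.
20*log10(||x||/||e||) ≈ 20*1.342423 = 26.84846.
floor(26.84846) = 26.

26


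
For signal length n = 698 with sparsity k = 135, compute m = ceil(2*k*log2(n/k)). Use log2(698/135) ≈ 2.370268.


log2(n/k) = log2(698/135) ≈ 2.370268.
2*k*log2(n/k) ≈ 2*135*2.370268 = 639.97236.
m = ceil(639.97236) = 640.

640


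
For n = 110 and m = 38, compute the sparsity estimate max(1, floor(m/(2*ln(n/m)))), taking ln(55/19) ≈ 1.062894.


n/m = 110/38 = 55/19.
ln(n/m) ≈ 1.062894.
2*ln(n/m) ≈ 2.125788.
m/(2*ln(n/m)) ≈ 38/2.125788 ≈ 17.8757.
floor = 17.
k_max = max(1, 17) = 17.

17


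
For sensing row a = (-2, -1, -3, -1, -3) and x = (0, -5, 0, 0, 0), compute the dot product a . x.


Non-zero terms: ['-1*-5']
Products: [5]
y = sum = 5.

5


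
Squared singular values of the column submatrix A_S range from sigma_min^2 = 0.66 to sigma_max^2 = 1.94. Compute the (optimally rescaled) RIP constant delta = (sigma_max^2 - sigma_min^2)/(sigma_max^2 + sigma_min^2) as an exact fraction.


lambda_max - lambda_min = 1.94 - 0.66 = 1.28.
lambda_max + lambda_min = 1.94 + 0.66 = 2.60.
delta = 1.28/2.60 = 128/260 = 32/65.

32/65


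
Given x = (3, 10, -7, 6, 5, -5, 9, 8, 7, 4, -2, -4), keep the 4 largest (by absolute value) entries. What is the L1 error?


Sorted |x_i| descending: [10, 9, 8, 7, 7, 6, 5, 5, 4, 4, 3, 2]
Keep top 4: [10, 9, 8, 7]
Tail entries: [7, 6, 5, 5, 4, 4, 3, 2]
L1 error = sum of tail = 36.

36


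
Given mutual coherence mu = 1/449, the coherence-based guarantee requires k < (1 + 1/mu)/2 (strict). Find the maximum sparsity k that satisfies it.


1/mu = 449.
1 + 1/mu = 450.
(1 + 1/mu)/2 = 225 is an integer and the inequality is strict, so k_max = 225 - 1 = 224.

224


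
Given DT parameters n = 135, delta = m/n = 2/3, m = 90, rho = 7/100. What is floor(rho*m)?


m = 2/3*135 = 90.
rho = 7/100.
rho*m = 7/100*90 = 6.3.
k = floor(6.3) = 6.

6


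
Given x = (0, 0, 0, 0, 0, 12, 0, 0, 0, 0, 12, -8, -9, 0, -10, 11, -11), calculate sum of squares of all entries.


Non-zero entries: [(5, 12), (10, 12), (11, -8), (12, -9), (14, -10), (15, 11), (16, -11)]
Squares: [144, 144, 64, 81, 100, 121, 121]
||x||_2^2 = sum = 775.

775


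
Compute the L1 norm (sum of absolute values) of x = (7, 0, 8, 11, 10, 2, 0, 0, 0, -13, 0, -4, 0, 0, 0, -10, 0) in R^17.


Non-zero entries: [(0, 7), (2, 8), (3, 11), (4, 10), (5, 2), (9, -13), (11, -4), (15, -10)]
Absolute values: [7, 8, 11, 10, 2, 13, 4, 10]
||x||_1 = sum = 65.

65


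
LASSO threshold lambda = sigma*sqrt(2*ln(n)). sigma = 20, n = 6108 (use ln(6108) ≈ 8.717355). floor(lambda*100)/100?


ln(6108) ≈ 8.717355.
2*ln(n) ≈ 17.43471.
sqrt(2*ln(n)) ≈ sqrt(17.43471) ≈ 4.175489.
lambda ≈ 20*4.175489 = 83.50978.
floor(lambda*100)/100 = 83.50.

83.50


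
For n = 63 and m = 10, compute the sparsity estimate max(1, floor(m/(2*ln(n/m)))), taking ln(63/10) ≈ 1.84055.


n/m = 63/10.
ln(n/m) ≈ 1.84055.
2*ln(n/m) ≈ 3.6811.
m/(2*ln(n/m)) ≈ 10/3.6811 ≈ 2.7166.
floor = 2.
k_max = max(1, 2) = 2.

2


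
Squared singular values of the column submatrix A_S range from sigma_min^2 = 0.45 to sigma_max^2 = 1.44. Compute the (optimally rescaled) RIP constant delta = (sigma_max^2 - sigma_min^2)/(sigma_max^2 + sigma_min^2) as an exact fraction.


lambda_max - lambda_min = 1.44 - 0.45 = 0.99.
lambda_max + lambda_min = 1.44 + 0.45 = 1.89.
delta = 0.99/1.89 = 99/189 = 11/21.

11/21


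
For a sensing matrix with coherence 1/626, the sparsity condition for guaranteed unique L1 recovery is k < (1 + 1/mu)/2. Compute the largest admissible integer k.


1/mu = 626.
1 + 1/mu = 627.
(1 + 1/mu)/2 = 313.5 is not an integer, so k_max = floor(313.5) = 313.

313


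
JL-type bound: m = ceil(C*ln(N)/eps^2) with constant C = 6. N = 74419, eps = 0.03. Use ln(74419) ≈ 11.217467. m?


ln(74419) ≈ 11.217467.
eps^2 = 0.03^2 = 0.0009.
C*ln(N)/eps^2 ≈ 6*11.217467/0.0009 ≈ 74783.1133.
m = ceil(74783.1133) = 74784.

74784


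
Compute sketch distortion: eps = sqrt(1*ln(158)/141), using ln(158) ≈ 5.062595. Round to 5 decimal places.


ln(158) ≈ 5.062595.
1*ln(N)/m ≈ 1*5.062595/141 ≈ 0.03590493.
eps = sqrt(0.03590493) ≈ 0.189486 ≈ 0.18949.

0.18949


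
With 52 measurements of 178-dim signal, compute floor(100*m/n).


100*m/n = 100*52/178 ≈ 29.2135.
floor = 29.

29


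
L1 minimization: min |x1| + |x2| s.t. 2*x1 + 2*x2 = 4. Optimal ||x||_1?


Axis intercepts:
  x1 = 2, x2 = 0: L1 = 2
  x1 = 0, x2 = 2: L1 = 2
x* = (2, 0)
||x*||_1 = 2.

2


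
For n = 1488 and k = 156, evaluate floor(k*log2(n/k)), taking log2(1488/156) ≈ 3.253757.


log2(n/k) = log2(1488/156) ≈ 3.253757.
k*log2(n/k) ≈ 156*3.253757 = 507.586092.
floor(507.586092) = 507.

507


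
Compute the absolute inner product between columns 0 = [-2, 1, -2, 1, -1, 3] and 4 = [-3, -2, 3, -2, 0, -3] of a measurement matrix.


Inner product: -2*-3 + 1*-2 + -2*3 + 1*-2 + -1*0 + 3*-3
Products: [6, -2, -6, -2, 0, -9]
Sum = -13.
|dot| = 13.

13


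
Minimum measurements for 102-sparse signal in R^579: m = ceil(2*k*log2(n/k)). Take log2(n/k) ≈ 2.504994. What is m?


log2(n/k) = log2(579/102) ≈ 2.504994.
2*k*log2(n/k) ≈ 2*102*2.504994 = 511.018776.
m = ceil(511.018776) = 512.

512


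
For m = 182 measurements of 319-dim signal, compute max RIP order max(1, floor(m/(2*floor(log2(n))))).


floor(log2(319)) = 8.
2*8 = 16.
m/(2*floor(log2(n))) = 182/16 ≈ 11.375.
floor = 11.
k = max(1, 11) = 11.

11


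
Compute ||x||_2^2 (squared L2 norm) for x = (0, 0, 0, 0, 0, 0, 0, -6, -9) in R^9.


Non-zero entries: [(7, -6), (8, -9)]
Squares: [36, 81]
||x||_2^2 = sum = 117.

117


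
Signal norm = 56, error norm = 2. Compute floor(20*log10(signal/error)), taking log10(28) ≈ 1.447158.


||x||/||e|| = 56/2 = 28.
log10(28) ≈ 1.447158.
20*log10(||x||/||e||) ≈ 20*1.447158 = 28.94316.
floor(28.94316) = 28.

28


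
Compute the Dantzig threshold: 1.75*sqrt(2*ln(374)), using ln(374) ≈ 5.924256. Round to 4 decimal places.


ln(374) ≈ 5.924256.
2*ln(n) ≈ 11.848512.
sqrt(2*ln(n)) ≈ sqrt(11.848512) ≈ 3.442167.
threshold ≈ 1.75*3.442167 = 6.02379225 ≈ 6.0238.

6.0238


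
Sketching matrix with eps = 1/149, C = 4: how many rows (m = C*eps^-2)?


1/eps = 149.
(1/eps)^2 = 22201.
m = 4*22201 = 88804.

88804


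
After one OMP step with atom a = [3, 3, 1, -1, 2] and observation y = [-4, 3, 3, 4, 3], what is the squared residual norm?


a^T a = 24.
a^T y = 2.
coeff = 2/24 = 1/12.
||r||^2 = 353/6.

353/6


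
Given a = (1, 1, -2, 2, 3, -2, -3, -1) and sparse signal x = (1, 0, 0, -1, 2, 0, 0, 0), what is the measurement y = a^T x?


Non-zero terms: ['1*1', '2*-1', '3*2']
Products: [1, -2, 6]
y = sum = 5.

5


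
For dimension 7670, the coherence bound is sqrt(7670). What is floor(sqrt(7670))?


87^2 = 7569 <= 7670 < 7744 = 88^2, so 87 <= sqrt(7670) < 88.
floor(sqrt(7670)) = 87.

87


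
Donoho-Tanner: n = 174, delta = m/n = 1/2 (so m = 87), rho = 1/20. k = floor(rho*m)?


m = 1/2*174 = 87.
rho = 1/20.
rho*m = 1/20*87 = 4.35.
k = floor(4.35) = 4.

4


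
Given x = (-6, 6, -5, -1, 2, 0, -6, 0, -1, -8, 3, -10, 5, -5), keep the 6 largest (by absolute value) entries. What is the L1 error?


Sorted |x_i| descending: [10, 8, 6, 6, 6, 5, 5, 5, 3, 2, 1, 1, 0, 0]
Keep top 6: [10, 8, 6, 6, 6, 5]
Tail entries: [5, 5, 3, 2, 1, 1, 0, 0]
L1 error = sum of tail = 17.

17


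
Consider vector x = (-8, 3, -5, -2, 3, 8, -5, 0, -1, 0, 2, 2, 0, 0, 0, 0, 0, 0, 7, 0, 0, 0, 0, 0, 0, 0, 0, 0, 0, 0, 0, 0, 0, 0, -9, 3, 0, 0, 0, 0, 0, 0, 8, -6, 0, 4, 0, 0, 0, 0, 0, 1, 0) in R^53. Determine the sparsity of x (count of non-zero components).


Non-zero positions: [0, 1, 2, 3, 4, 5, 6, 8, 10, 11, 18, 34, 35, 42, 43, 45, 51].
Sparsity = 17.

17


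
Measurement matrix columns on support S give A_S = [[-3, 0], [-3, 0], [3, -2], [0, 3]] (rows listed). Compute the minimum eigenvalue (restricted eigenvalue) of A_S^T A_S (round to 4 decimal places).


A_S^T A_S = [[27, -6], [-6, 13]].
trace = 40.
det = 315.
disc = trace^2 - 4*det = 1600 - 4*315 = 340.
sqrt(340) ≈ 18.439089.
lam_min = (40 - sqrt(340))/2 ≈ (40 - 18.439089)/2 = 10.7804555 ≈ 10.7805.

10.7805


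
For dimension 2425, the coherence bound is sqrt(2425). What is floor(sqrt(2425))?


49^2 = 2401 <= 2425 < 2500 = 50^2, so 49 <= sqrt(2425) < 50.
floor(sqrt(2425)) = 49.

49


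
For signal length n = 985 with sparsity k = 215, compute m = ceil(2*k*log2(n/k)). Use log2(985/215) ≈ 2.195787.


log2(n/k) = log2(985/215) ≈ 2.195787.
2*k*log2(n/k) ≈ 2*215*2.195787 = 944.18841.
m = ceil(944.18841) = 945.

945


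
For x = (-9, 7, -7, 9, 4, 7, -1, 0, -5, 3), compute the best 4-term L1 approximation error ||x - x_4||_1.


Sorted |x_i| descending: [9, 9, 7, 7, 7, 5, 4, 3, 1, 0]
Keep top 4: [9, 9, 7, 7]
Tail entries: [7, 5, 4, 3, 1, 0]
L1 error = sum of tail = 20.

20


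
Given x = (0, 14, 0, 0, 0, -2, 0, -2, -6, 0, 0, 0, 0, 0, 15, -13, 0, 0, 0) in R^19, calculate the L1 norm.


Non-zero entries: [(1, 14), (5, -2), (7, -2), (8, -6), (14, 15), (15, -13)]
Absolute values: [14, 2, 2, 6, 15, 13]
||x||_1 = sum = 52.

52


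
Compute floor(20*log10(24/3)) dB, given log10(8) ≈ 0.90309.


||x||/||e|| = 24/3 = 8.
log10(8) ≈ 0.90309.
20*log10(||x||/||e||) ≈ 20*0.90309 = 18.0618.
floor(18.0618) = 18.

18


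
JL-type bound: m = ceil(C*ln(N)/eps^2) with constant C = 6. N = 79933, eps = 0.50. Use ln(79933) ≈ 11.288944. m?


ln(79933) ≈ 11.288944.
eps^2 = 0.50^2 = 0.25.
C*ln(N)/eps^2 ≈ 6*11.288944/0.25 ≈ 270.9347.
m = ceil(270.9347) = 271.

271


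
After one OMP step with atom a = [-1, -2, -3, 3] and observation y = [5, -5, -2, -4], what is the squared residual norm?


a^T a = 23.
a^T y = -1.
coeff = -1/23 = -1/23.
||r||^2 = 1609/23.

1609/23


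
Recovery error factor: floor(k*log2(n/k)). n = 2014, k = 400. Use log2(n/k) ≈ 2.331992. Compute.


log2(n/k) = log2(2014/400) ≈ 2.331992.
k*log2(n/k) ≈ 400*2.331992 = 932.7968.
floor(932.7968) = 932.

932


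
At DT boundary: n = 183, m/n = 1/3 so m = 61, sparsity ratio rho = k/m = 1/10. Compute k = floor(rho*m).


m = 1/3*183 = 61.
rho = 1/10.
rho*m = 1/10*61 = 6.1.
k = floor(6.1) = 6.

6
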